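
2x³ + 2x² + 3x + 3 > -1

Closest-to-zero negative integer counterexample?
Testing negative integers from -1 downward:
x = -1: LHS = 2·(-1)³ + 2·(-1)² + 3·(-1) + 3 = 0; 0 > -1 — holds
x = -2: LHS = 2·(-2)³ + 2·(-2)² + 3·(-2) + 3 = -11; -11 > -1 — FAILS  ← closest negative counterexample to 0

Answer: x = -2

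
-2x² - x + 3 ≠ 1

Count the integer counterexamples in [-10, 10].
Track d = LHS − RHS over the integers in [-10, 10]. Equality would need d = 0, but d changes sign only between consecutive integers, jumping over 0:
x = -2: LHS = -2·(-2)² - (-2) + 3 = -3; -3 ≠ 1 — holds  (d = -4)
x = -1: LHS = -2·(-1)² - (-1) + 3 = 2; 2 ≠ 1 — holds  (d = 1)
x = 0: LHS = -2·0² - 0 + 3 = 3; 3 ≠ 1 — holds  (d = 2)
x = 1: LHS = -2·1² - 1 + 3 = 0; 0 ≠ 1 — holds  (d = -1)
Away from these crossings d keeps a constant sign, and checking every integer in [-10, 10] confirms d ≠ 0 throughout. Hence the two sides are never equal, so the relation holds for every integer in [-10, 10].

No counterexample appears in that range.

Answer: 0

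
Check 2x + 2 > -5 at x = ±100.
x = 100: LHS = 2·100 + 2 = 202; 202 > -5 — holds
x = -100: LHS = 2·(-100) + 2 = -198; -198 > -5 — FAILS

Answer: Partially: holds for x = 100, fails for x = -100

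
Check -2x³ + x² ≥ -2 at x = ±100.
x = 100: LHS = -2·100³ + 100² = -1990000; -1990000 ≥ -2 — FAILS
x = -100: LHS = -2·(-100)³ + (-100)² = 2010000; 2010000 ≥ -2 — holds

Answer: Partially: fails for x = 100, holds for x = -100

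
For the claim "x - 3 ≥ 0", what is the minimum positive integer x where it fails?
Testing positive integers:
x = 1: LHS = 1 - 3 = -2; -2 ≥ 0 — FAILS  ← smallest positive counterexample

Answer: x = 1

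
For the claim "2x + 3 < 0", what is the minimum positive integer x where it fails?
Testing positive integers:
x = 1: LHS = 2·1 + 3 = 5; 5 < 0 — FAILS  ← smallest positive counterexample

Answer: x = 1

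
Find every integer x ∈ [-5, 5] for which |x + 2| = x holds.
Over all integers in [-5, 5], LHS − RHS is always positive; it is smallest at x = 0, where it equals 2:
x = 0: LHS = |0 + 2| = |2| = 2; 2 = 0 — FAILS
At the ends of the range:
x = -5: LHS = |(-5) + 2| = |-3| = 3; 3 = -5 — FAILS
x = 5: LHS = |5 + 2| = |7| = 7; 7 = 5 — FAILS
Hence LHS − RHS is never 0, i.e. the two sides are never equal, so the claimed relation (=) fails for every integer in [-5, 5].

Answer: None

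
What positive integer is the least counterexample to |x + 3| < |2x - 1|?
Testing positive integers:
x = 1: LHS = |1 + 3| = |4| = 4, RHS = |2·1 - 1| = |1| = 1; 4 < 1 — FAILS  ← smallest positive counterexample

Answer: x = 1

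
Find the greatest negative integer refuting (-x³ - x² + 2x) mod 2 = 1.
Testing negative integers from -1 downward:
x = -1: LHS = (-(-1)³ - (-1)² + 2·(-1)) mod 2 = (-2) mod 2 = 0; 0 = 1 — FAILS  ← closest negative counterexample to 0

Answer: x = -1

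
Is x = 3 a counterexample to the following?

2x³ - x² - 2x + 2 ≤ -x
Substitute x = 3 into the relation:
x = 3: LHS = 2·3³ - 3² - 2·3 + 2 = 41; 41 ≤ -3 — FAILS

Since the claim fails at x = 3, this value is a counterexample.

Answer: Yes, x = 3 is a counterexample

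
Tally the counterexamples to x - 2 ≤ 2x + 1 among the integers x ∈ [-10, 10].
Counterexamples in [-10, 10]: {-10, -9, -8, -7, -6, -5, -4}.

Counting them gives 7 values.

Answer: 7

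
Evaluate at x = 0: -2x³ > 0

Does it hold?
x = 0: LHS = -2·0³ = 0; 0 > 0 — FAILS

The relation fails at x = 0, so x = 0 is a counterexample.

Answer: No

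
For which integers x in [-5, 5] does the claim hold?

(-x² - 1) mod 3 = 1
Holds for: {-5, -4, -2, -1, 1, 2, 4, 5}
Fails for: {-3, 0, 3}

Answer: {-5, -4, -2, -1, 1, 2, 4, 5}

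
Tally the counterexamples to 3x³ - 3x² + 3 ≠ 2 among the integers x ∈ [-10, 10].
Track d = LHS − RHS over the integers in [-10, 10]. Equality would need d = 0, but d changes sign only between consecutive integers, jumping over 0:
x = -1: LHS = 3·(-1)³ - 3·(-1)² + 3 = -3; -3 ≠ 2 — holds  (d = -5)
x = 0: LHS = 3·0³ - 3·0² + 3 = 3; 3 ≠ 2 — holds  (d = 1)
Away from these crossings d keeps a constant sign, and checking every integer in [-10, 10] confirms d ≠ 0 throughout. Hence the two sides are never equal, so the relation holds for every integer in [-10, 10].

No counterexample appears in that range.

Answer: 0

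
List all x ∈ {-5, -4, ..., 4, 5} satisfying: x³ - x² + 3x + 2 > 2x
Holds for: {0, 1, 2, 3, 4, 5}
Fails for: {-5, -4, -3, -2, -1}

Answer: {0, 1, 2, 3, 4, 5}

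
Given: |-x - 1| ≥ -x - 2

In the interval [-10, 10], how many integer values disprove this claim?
Over all integers in [-10, 10], LHS − RHS is smallest at x = -1, where it equals 1:
x = -1: LHS = |-(-1) - 1| = |0| = 0, RHS = -(-1) - 2 = -1; 0 ≥ -1 — holds
At the ends of the range:
x = -10: LHS = |-(-10) - 1| = |9| = 9, RHS = -(-10) - 2 = 8; 9 ≥ 8 — holds
x = 10: LHS = |-10 - 1| = |-11| = 11, RHS = -10 - 2 = -12; 11 ≥ -12 — holds
Hence LHS − RHS is never negative, i.e. LHS ≥ RHS throughout, so the relation holds for every integer in [-10, 10].

No counterexample appears in that range.

Answer: 0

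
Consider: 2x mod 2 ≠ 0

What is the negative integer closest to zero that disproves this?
Testing negative integers from -1 downward:
x = -1: LHS = (2·(-1)) mod 2 = (-2) mod 2 = 0; 0 ≠ 0 — FAILS  ← closest negative counterexample to 0

Answer: x = -1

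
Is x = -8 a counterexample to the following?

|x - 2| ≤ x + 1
Substitute x = -8 into the relation:
x = -8: LHS = |(-8) - 2| = |-10| = 10, RHS = (-8) + 1 = -7; 10 ≤ -7 — FAILS

Since the claim fails at x = -8, this value is a counterexample.

Answer: Yes, x = -8 is a counterexample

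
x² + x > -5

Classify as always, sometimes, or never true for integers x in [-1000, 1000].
Over all integers in [-1000, 1000], LHS − RHS is smallest at x = 0, where it equals 5:
x = 0: LHS = 0² + 0 = 0; 0 > -5 — holds
At the ends of the range:
x = -1000: LHS = (-1000)² + (-1000) = 999000; 999000 > -5 — holds
x = 1000: LHS = 1000² + 1000 = 1001000; 1001000 > -5 — holds
Hence LHS − RHS is never zero or negative, i.e. LHS > RHS throughout, so the relation holds for every integer in [-1000, 1000].

No counterexample exists.

Answer: Always true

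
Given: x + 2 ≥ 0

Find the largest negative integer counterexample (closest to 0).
Testing negative integers from -1 downward:
x = -1: LHS = (-1) + 2 = 1; 1 ≥ 0 — holds
x = -2: LHS = (-2) + 2 = 0; 0 ≥ 0 — holds
x = -3: LHS = (-3) + 2 = -1; -1 ≥ 0 — FAILS  ← closest negative counterexample to 0

Answer: x = -3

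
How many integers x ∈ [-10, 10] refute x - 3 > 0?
Counterexamples in [-10, 10]: {-10, -9, -8, -7, -6, -5, -4, -3, -2, -1, 0, 1, 2, 3}.

Counting them gives 14 values.

Answer: 14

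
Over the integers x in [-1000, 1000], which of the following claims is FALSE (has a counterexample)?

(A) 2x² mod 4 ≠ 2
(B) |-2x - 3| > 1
(A) x = 1: LHS = (2·1²) mod 4 = 2 mod 4 = 2; 2 ≠ 2 — FAILS
(B) x = -1: LHS = |-2·(-1) - 3| = |-1| = 1; 1 > 1 — FAILS

Answer: Both A and B are false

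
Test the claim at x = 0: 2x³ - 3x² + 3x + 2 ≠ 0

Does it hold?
x = 0: LHS = 2·0³ - 3·0² + 3·0 + 2 = 2; 2 ≠ 0 — holds

The relation is satisfied at x = 0.

Answer: Yes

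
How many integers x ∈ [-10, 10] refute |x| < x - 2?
Counterexamples in [-10, 10]: {-10, -9, -8, -7, -6, -5, -4, -3, -2, -1, 0, 1, 2, 3, 4, 5, 6, 7, 8, 9, 10}.

Counting them gives 21 values.

Answer: 21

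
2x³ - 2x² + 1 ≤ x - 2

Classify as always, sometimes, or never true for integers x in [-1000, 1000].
Holds at x = -1: LHS = 2·(-1)³ - 2·(-1)² + 1 = -3, RHS = (-1) - 2 = -3; -3 ≤ -3 — holds
Fails at x = 0: LHS = 2·0³ - 2·0² + 1 = 1, RHS = 0 - 2 = -2; 1 ≤ -2 — FAILS
It is satisfied by some integers in the range but not all.

Answer: Sometimes true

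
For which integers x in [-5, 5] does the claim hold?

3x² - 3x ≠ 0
Holds for: {-5, -4, -3, -2, -1, 2, 3, 4, 5}
Fails for: {0, 1}

Answer: {-5, -4, -3, -2, -1, 2, 3, 4, 5}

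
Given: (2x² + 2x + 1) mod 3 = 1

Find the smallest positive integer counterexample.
Testing positive integers:
x = 1: LHS = (2·1² + 2·1 + 1) mod 3 = 5 mod 3 = 2; 2 = 1 — FAILS  ← smallest positive counterexample

Answer: x = 1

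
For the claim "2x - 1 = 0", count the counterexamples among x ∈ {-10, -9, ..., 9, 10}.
Counterexamples in [-10, 10]: {-10, -9, -8, -7, -6, -5, -4, -3, -2, -1, 0, 1, 2, 3, 4, 5, 6, 7, 8, 9, 10}.

Counting them gives 21 values.

Answer: 21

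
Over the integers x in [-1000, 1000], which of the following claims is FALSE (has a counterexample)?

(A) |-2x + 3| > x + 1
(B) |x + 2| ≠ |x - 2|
(A) x = 1: LHS = |-2·1 + 3| = |1| = 1, RHS = 1 + 1 = 2; 1 > 2 — FAILS
(B) x = 0: LHS = |0 + 2| = |2| = 2, RHS = |0 - 2| = |-2| = 2; 2 ≠ 2 — FAILS

Answer: Both A and B are false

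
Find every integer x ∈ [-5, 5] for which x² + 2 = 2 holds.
Holds for: {0}
Fails for: {-5, -4, -3, -2, -1, 1, 2, 3, 4, 5}

Answer: {0}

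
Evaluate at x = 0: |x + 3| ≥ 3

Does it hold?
x = 0: LHS = |0 + 3| = |3| = 3; 3 ≥ 3 — holds

The relation is satisfied at x = 0.

Answer: Yes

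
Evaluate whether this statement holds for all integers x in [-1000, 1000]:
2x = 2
The claim fails at x = 0:
x = 0: LHS = 2·0 = 0; 0 = 2 — FAILS

Because a single integer refutes it, the statement is false.

Answer: False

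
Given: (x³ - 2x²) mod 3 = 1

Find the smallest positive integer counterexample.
Testing positive integers:
x = 1: LHS = (1³ - 2·1²) mod 3 = (-1) mod 3 = 2; 2 = 1 — FAILS  ← smallest positive counterexample

Answer: x = 1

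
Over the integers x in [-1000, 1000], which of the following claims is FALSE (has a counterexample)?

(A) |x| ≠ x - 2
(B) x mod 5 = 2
(A) Over all integers in [-1000, 1000], LHS − RHS is always positive; it is smallest at x = 0, where it equals 2:
x = 0: LHS = |0| = 0, RHS = 0 - 2 = -2; 0 ≠ -2 — holds
At the ends of the range:
x = -1000: LHS = |-1000| = 1000, RHS = (-1000) - 2 = -1002; 1000 ≠ -1002 — holds
x = 1000: LHS = |1000| = 1000, RHS = 1000 - 2 = 998; 1000 ≠ 998 — holds
Hence LHS − RHS is never 0, i.e. the two sides are never equal, so the relation holds for every integer in [-1000, 1000].

(B) x = 0: LHS = 0 mod 5 = 0; 0 = 2 — FAILS

Only (B) has a counterexample.

Answer: B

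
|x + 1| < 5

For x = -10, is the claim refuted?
Substitute x = -10 into the relation:
x = -10: LHS = |(-10) + 1| = |-9| = 9; 9 < 5 — FAILS

Since the claim fails at x = -10, this value is a counterexample.

Answer: Yes, x = -10 is a counterexample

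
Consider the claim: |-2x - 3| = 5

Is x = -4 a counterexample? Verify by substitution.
Substitute x = -4 into the relation:
x = -4: LHS = |-2·(-4) - 3| = |5| = 5; 5 = 5 — holds

The claim holds here, so x = -4 is not a counterexample. (A counterexample exists elsewhere, e.g. x = 0.)

Answer: No, x = -4 is not a counterexample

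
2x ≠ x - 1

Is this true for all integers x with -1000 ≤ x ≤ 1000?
The claim fails at x = -1:
x = -1: LHS = 2·(-1) = -2, RHS = (-1) - 1 = -2; -2 ≠ -2 — FAILS

Because a single integer refutes it, the statement is false.

Answer: False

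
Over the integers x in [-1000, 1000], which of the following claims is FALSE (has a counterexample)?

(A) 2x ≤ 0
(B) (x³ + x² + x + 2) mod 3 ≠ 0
(A) x = 1: LHS = 2·1 = 2; 2 ≤ 0 — FAILS

(B) For a polynomial with integer coefficients, its value mod 3 depends only on x mod 3, so it suffices to check one representative of each residue class, x = 0, 1, 2:
x = 0: LHS = (0³ + 0² + 0 + 2) mod 3 = 2 mod 3 = 2; 2 ≠ 0 — holds
x = 1: LHS = (1³ + 1² + 1 + 2) mod 3 = 5 mod 3 = 2; 2 ≠ 0 — holds
x = 2: LHS = (2³ + 2² + 2 + 2) mod 3 = 16 mod 3 = 1; 1 ≠ 0 — holds
The relation holds in every residue class, so the relation holds for every integer in [-1000, 1000].

Only (A) has a counterexample.

Answer: A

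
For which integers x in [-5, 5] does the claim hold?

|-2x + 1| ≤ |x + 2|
Holds for: {0, 1, 2, 3}
Fails for: {-5, -4, -3, -2, -1, 4, 5}

Answer: {0, 1, 2, 3}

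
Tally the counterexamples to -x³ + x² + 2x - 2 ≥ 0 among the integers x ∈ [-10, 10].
Counterexamples in [-10, 10]: {-1, 0, 2, 3, 4, 5, 6, 7, 8, 9, 10}.

Counting them gives 11 values.

Answer: 11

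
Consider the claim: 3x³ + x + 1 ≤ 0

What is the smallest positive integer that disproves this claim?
Testing positive integers:
x = 1: LHS = 3·1³ + 1 + 1 = 5; 5 ≤ 0 — FAILS  ← smallest positive counterexample

Answer: x = 1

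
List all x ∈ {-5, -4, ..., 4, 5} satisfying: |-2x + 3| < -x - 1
Over all integers in [-5, 5], LHS − RHS is smallest at x = 1, where it equals 3:
x = 1: LHS = |-2·1 + 3| = |1| = 1, RHS = -1 - 1 = -2; 1 < -2 — FAILS
At the ends of the range:
x = -5: LHS = |-2·(-5) + 3| = |13| = 13, RHS = -(-5) - 1 = 4; 13 < 4 — FAILS
x = 5: LHS = |-2·5 + 3| = |-7| = 7, RHS = -5 - 1 = -6; 7 < -6 — FAILS
Hence LHS − RHS is never negative, i.e. LHS ≥ RHS throughout, so the claimed relation (<) fails for every integer in [-5, 5].

Answer: None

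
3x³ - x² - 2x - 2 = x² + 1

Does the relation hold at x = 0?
x = 0: LHS = 3·0³ - 0² - 2·0 - 2 = -2, RHS = 0² + 1 = 1; -2 = 1 — FAILS

The relation fails at x = 0, so x = 0 is a counterexample.

Answer: No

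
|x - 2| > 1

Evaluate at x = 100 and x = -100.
x = 100: LHS = |100 - 2| = |98| = 98; 98 > 1 — holds
x = -100: LHS = |(-100) - 2| = |-102| = 102; 102 > 1 — holds

Answer: Yes, holds for both x = 100 and x = -100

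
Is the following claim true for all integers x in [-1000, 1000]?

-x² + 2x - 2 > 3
The claim fails at x = 0:
x = 0: LHS = -0² + 2·0 - 2 = -2; -2 > 3 — FAILS

Because a single integer refutes it, the statement is false.

Answer: False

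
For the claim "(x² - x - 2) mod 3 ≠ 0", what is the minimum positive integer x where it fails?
Testing positive integers:
x = 1: LHS = (1² - 1 - 2) mod 3 = (-2) mod 3 = 1; 1 ≠ 0 — holds
x = 2: LHS = (2² - 2 - 2) mod 3 = 0 mod 3 = 0; 0 ≠ 0 — FAILS  ← smallest positive counterexample

Answer: x = 2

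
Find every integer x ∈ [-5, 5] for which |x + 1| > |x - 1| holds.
Holds for: {1, 2, 3, 4, 5}
Fails for: {-5, -4, -3, -2, -1, 0}

Answer: {1, 2, 3, 4, 5}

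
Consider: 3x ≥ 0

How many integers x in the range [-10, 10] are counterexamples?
Counterexamples in [-10, 10]: {-10, -9, -8, -7, -6, -5, -4, -3, -2, -1}.

Counting them gives 10 values.

Answer: 10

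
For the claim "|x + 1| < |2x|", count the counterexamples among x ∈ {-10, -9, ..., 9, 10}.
Counterexamples in [-10, 10]: {0, 1}.

Counting them gives 2 values.

Answer: 2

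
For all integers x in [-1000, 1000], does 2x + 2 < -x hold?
The claim fails at x = 0:
x = 0: LHS = 2·0 + 2 = 2, RHS = -0 = 0; 2 < 0 — FAILS

Because a single integer refutes it, the statement is false.

Answer: False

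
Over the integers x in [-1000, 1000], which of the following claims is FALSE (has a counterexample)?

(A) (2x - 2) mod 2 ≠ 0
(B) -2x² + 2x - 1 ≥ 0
(A) x = 0: LHS = (2·0 - 2) mod 2 = (-2) mod 2 = 0; 0 ≠ 0 — FAILS
(B) x = 0: LHS = -2·0² + 2·0 - 1 = -1; -1 ≥ 0 — FAILS

Answer: Both A and B are false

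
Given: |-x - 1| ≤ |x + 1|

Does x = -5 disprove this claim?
Substitute x = -5 into the relation:
x = -5: LHS = |-(-5) - 1| = |4| = 4, RHS = |(-5) + 1| = |-4| = 4; 4 ≤ 4 — holds

The relation holds at x = -5, so it is not a counterexample.

Answer: No, x = -5 is not a counterexample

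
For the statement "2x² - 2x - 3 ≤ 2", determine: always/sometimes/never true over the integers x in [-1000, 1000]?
Holds at x = 0: LHS = 2·0² - 2·0 - 3 = -3; -3 ≤ 2 — holds
Fails at x = -2: LHS = 2·(-2)² - 2·(-2) - 3 = 9; 9 ≤ 2 — FAILS
It is satisfied by some integers in the range but not all.

Answer: Sometimes true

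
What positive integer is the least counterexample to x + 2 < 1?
Testing positive integers:
x = 1: LHS = 1 + 2 = 3; 3 < 1 — FAILS  ← smallest positive counterexample

Answer: x = 1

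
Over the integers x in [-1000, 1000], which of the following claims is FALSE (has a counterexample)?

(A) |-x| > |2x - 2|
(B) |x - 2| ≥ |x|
(A) x = 0: LHS = |-0| = |0| = 0, RHS = |2·0 - 2| = |-2| = 2; 0 > 2 — FAILS
(B) x = 2: LHS = |2 - 2| = |0| = 0, RHS = |2| = 2; 0 ≥ 2 — FAILS

Answer: Both A and B are false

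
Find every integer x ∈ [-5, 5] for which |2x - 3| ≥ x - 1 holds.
Over all integers in [-5, 5], LHS − RHS is smallest at x = 2, where it equals 0:
x = 2: LHS = |2·2 - 3| = |1| = 1, RHS = 2 - 1 = 1; 1 ≥ 1 — holds
At the ends of the range:
x = -5: LHS = |2·(-5) - 3| = |-13| = 13, RHS = (-5) - 1 = -6; 13 ≥ -6 — holds
x = 5: LHS = |2·5 - 3| = |7| = 7, RHS = 5 - 1 = 4; 7 ≥ 4 — holds
Hence LHS − RHS is never negative, i.e. LHS ≥ RHS throughout, so the relation holds for every integer in [-5, 5].

Answer: All integers in [-5, 5]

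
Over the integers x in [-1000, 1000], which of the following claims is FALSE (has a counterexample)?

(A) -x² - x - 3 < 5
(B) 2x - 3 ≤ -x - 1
(A) Over all integers in [-1000, 1000], LHS − RHS is largest at x = 0, where it equals -8:
x = 0: LHS = -0² - 0 - 3 = -3; -3 < 5 — holds
At the ends of the range:
x = -1000: LHS = -(-1000)² - (-1000) - 3 = -999003; -999003 < 5 — holds
x = 1000: LHS = -1000² - 1000 - 3 = -1001003; -1001003 < 5 — holds
Hence LHS − RHS is never zero or positive, i.e. LHS < RHS throughout, so the relation holds for every integer in [-1000, 1000].

(B) x = 1: LHS = 2·1 - 3 = -1, RHS = -1 - 1 = -2; -1 ≤ -2 — FAILS

Only (B) has a counterexample.

Answer: B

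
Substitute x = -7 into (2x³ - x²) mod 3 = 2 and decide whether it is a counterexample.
Substitute x = -7 into the relation:
x = -7: LHS = (2·(-7)³ - (-7)²) mod 3 = (-735) mod 3 = 0; 0 = 2 — FAILS

Since the claim fails at x = -7, this value is a counterexample.

Answer: Yes, x = -7 is a counterexample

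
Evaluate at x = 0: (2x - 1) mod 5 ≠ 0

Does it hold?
x = 0: LHS = (2·0 - 1) mod 5 = (-1) mod 5 = 4; 4 ≠ 0 — holds

The relation is satisfied at x = 0.

Answer: Yes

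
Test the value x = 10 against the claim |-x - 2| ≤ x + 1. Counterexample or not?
Substitute x = 10 into the relation:
x = 10: LHS = |-10 - 2| = |-12| = 12, RHS = 10 + 1 = 11; 12 ≤ 11 — FAILS

Since the claim fails at x = 10, this value is a counterexample.

Answer: Yes, x = 10 is a counterexample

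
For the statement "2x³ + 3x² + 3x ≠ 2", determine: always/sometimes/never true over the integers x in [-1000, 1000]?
Track d = LHS − RHS over the integers in [-1000, 1000]. Equality would need d = 0, but d changes sign only between consecutive integers, jumping over 0:
x = 0: LHS = 2·0³ + 3·0² + 3·0 = 0; 0 ≠ 2 — holds  (d = -2)
x = 1: LHS = 2·1³ + 3·1² + 3·1 = 8; 8 ≠ 2 — holds  (d = 6)
Away from these crossings d keeps a constant sign, and checking every integer in [-1000, 1000] confirms d ≠ 0 throughout. Hence the two sides are never equal, so the relation holds for every integer in [-1000, 1000].

No counterexample exists.

Answer: Always true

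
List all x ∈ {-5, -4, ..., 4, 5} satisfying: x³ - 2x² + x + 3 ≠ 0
Track d = LHS − RHS over the integers in [-5, 5]. Equality would need d = 0, but d changes sign only between consecutive integers, jumping over 0:
x = -1: LHS = (-1)³ - 2·(-1)² + (-1) + 3 = -1; -1 ≠ 0 — holds  (d = -1)
x = 0: LHS = 0³ - 2·0² + 0 + 3 = 3; 3 ≠ 0 — holds  (d = 3)
Away from these crossings d keeps a constant sign, and checking every integer in [-5, 5] confirms d ≠ 0 throughout. Hence the two sides are never equal, so the relation holds for every integer in [-5, 5].

Answer: All integers in [-5, 5]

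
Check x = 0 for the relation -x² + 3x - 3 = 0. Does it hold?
x = 0: LHS = -0² + 3·0 - 3 = -3; -3 = 0 — FAILS

The relation fails at x = 0, so x = 0 is a counterexample.

Answer: No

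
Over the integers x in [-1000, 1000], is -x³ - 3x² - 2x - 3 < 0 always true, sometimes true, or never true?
Holds at x = 0: LHS = -0³ - 3·0² - 2·0 - 3 = -3; -3 < 0 — holds
Fails at x = -3: LHS = -(-3)³ - 3·(-3)² - 2·(-3) - 3 = 3; 3 < 0 — FAILS
It is satisfied by some integers in the range but not all.

Answer: Sometimes true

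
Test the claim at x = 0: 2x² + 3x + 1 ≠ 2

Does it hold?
x = 0: LHS = 2·0² + 3·0 + 1 = 1; 1 ≠ 2 — holds

The relation is satisfied at x = 0.

Answer: Yes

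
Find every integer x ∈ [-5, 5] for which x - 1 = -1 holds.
Holds for: {0}
Fails for: {-5, -4, -3, -2, -1, 1, 2, 3, 4, 5}

Answer: {0}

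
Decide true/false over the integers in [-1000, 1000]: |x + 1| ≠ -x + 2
Track d = LHS − RHS over the integers in [-1000, 1000]. Equality would need d = 0, but d changes sign only between consecutive integers, jumping over 0:
x = 0: LHS = |0 + 1| = |1| = 1, RHS = -0 + 2 = 2; 1 ≠ 2 — holds  (d = -1)
x = 1: LHS = |1 + 1| = |2| = 2, RHS = -1 + 2 = 1; 2 ≠ 1 — holds  (d = 1)
Away from these crossings d keeps a constant sign, and checking every integer in [-1000, 1000] confirms d ≠ 0 throughout. Hence the two sides are never equal, so the relation holds for every integer in [-1000, 1000].

No counterexample exists.

Answer: True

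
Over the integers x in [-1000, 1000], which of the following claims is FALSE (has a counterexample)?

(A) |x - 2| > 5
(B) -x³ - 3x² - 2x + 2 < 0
(A) x = 0: LHS = |0 - 2| = |-2| = 2; 2 > 5 — FAILS
(B) x = 0: LHS = -0³ - 3·0² - 2·0 + 2 = 2; 2 < 0 — FAILS

Answer: Both A and B are false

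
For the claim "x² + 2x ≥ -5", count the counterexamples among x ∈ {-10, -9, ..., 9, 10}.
Over all integers in [-10, 10], LHS − RHS is smallest at x = -1, where it equals 4:
x = -1: LHS = (-1)² + 2·(-1) = -1; -1 ≥ -5 — holds
At the ends of the range:
x = -10: LHS = (-10)² + 2·(-10) = 80; 80 ≥ -5 — holds
x = 10: LHS = 10² + 2·10 = 120; 120 ≥ -5 — holds
Hence LHS − RHS is never negative, i.e. LHS ≥ RHS throughout, so the relation holds for every integer in [-10, 10].

No counterexample appears in that range.

Answer: 0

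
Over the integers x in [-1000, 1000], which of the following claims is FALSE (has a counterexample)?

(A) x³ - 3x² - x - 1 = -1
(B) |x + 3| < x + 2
(A) x = 1: LHS = 1³ - 3·1² - 1 - 1 = -4; -4 = -1 — FAILS
(B) x = 0: LHS = |0 + 3| = |3| = 3, RHS = 0 + 2 = 2; 3 < 2 — FAILS

Answer: Both A and B are false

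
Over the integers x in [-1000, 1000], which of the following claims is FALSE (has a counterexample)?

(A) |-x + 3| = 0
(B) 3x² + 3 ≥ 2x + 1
(A) x = 0: LHS = |-0 + 3| = |3| = 3; 3 = 0 — FAILS

(B) Over all integers in [-1000, 1000], LHS − RHS is smallest at x = 0, where it equals 2:
x = 0: LHS = 3·0² + 3 = 3, RHS = 2·0 + 1 = 1; 3 ≥ 1 — holds
At the ends of the range:
x = -1000: LHS = 3·(-1000)² + 3 = 3000003, RHS = 2·(-1000) + 1 = -1999; 3000003 ≥ -1999 — holds
x = 1000: LHS = 3·1000² + 3 = 3000003, RHS = 2·1000 + 1 = 2001; 3000003 ≥ 2001 — holds
Hence LHS − RHS is never negative, i.e. LHS ≥ RHS throughout, so the relation holds for every integer in [-1000, 1000].

Only (A) has a counterexample.

Answer: A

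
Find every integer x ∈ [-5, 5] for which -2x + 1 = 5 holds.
Holds for: {-2}
Fails for: {-5, -4, -3, -1, 0, 1, 2, 3, 4, 5}

Answer: {-2}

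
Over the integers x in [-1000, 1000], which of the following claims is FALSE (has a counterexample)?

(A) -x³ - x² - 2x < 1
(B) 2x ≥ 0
(A) x = -1: LHS = -(-1)³ - (-1)² - 2·(-1) = 2; 2 < 1 — FAILS
(B) x = -1: LHS = 2·(-1) = -2; -2 ≥ 0 — FAILS

Answer: Both A and B are false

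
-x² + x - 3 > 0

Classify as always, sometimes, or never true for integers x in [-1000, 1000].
Over all integers in [-1000, 1000], LHS − RHS is largest at x = 0, where it equals -3:
x = 0: LHS = -0² + 0 - 3 = -3; -3 > 0 — FAILS
At the ends of the range:
x = -1000: LHS = -(-1000)² + (-1000) - 3 = -1001003; -1001003 > 0 — FAILS
x = 1000: LHS = -1000² + 1000 - 3 = -999003; -999003 > 0 — FAILS
Hence LHS − RHS is never positive, i.e. LHS ≤ RHS throughout, so the claimed relation (>) fails for every integer in [-1000, 1000].

No integer in the range satisfies it.

Answer: Never true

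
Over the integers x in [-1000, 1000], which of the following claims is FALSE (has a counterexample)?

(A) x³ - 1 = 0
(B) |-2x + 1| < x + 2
(A) x = 0: LHS = 0³ - 1 = -1; -1 = 0 — FAILS
(B) x = -1: LHS = |-2·(-1) + 1| = |3| = 3, RHS = (-1) + 2 = 1; 3 < 1 — FAILS

Answer: Both A and B are false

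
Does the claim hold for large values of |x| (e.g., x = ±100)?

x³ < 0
x = 100: LHS = 100³ = 1000000; 1000000 < 0 — FAILS
x = -100: LHS = (-100)³ = -1000000; -1000000 < 0 — holds

Answer: Partially: fails for x = 100, holds for x = -100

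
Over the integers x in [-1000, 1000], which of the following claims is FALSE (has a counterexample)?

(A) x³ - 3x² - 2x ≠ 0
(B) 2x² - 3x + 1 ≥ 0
(A) x = 0: LHS = 0³ - 3·0² - 2·0 = 0; 0 ≠ 0 — FAILS

(B) Over all integers in [-1000, 1000], LHS − RHS is smallest at x = 1, where it equals 0:
x = 1: LHS = 2·1² - 3·1 + 1 = 0; 0 ≥ 0 — holds
At the ends of the range:
x = -1000: LHS = 2·(-1000)² - 3·(-1000) + 1 = 2003001; 2003001 ≥ 0 — holds
x = 1000: LHS = 2·1000² - 3·1000 + 1 = 1997001; 1997001 ≥ 0 — holds
Hence LHS − RHS is never negative, i.e. LHS ≥ RHS throughout, so the relation holds for every integer in [-1000, 1000].

Only (A) has a counterexample.

Answer: A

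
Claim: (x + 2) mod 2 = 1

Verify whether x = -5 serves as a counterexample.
Substitute x = -5 into the relation:
x = -5: LHS = ((-5) + 2) mod 2 = (-3) mod 2 = 1; 1 = 1 — holds

The claim holds here, so x = -5 is not a counterexample. (A counterexample exists elsewhere, e.g. x = 0.)

Answer: No, x = -5 is not a counterexample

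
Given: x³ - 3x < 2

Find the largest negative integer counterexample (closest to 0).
Testing negative integers from -1 downward:
x = -1: LHS = (-1)³ - 3·(-1) = 2; 2 < 2 — FAILS  ← closest negative counterexample to 0

Answer: x = -1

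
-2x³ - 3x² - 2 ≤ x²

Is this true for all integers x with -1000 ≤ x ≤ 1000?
The claim fails at x = -3:
x = -3: LHS = -2·(-3)³ - 3·(-3)² - 2 = 25, RHS = (-3)² = 9; 25 ≤ 9 — FAILS

Because a single integer refutes it, the statement is false.

Answer: False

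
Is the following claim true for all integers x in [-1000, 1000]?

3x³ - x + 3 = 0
The claim fails at x = 0:
x = 0: LHS = 3·0³ - 0 + 3 = 3; 3 = 0 — FAILS

Because a single integer refutes it, the statement is false.

Answer: False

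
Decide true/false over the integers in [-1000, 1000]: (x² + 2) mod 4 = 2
The claim fails at x = 1:
x = 1: LHS = (1² + 2) mod 4 = 3 mod 4 = 3; 3 = 2 — FAILS

Because a single integer refutes it, the statement is false.

Answer: False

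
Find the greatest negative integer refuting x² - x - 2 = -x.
Testing negative integers from -1 downward:
x = -1: LHS = (-1)² - (-1) - 2 = 0, RHS = -(-1) = 1; 0 = 1 — FAILS  ← closest negative counterexample to 0

Answer: x = -1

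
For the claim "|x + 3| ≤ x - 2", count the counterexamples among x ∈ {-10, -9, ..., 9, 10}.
Counterexamples in [-10, 10]: {-10, -9, -8, -7, -6, -5, -4, -3, -2, -1, 0, 1, 2, 3, 4, 5, 6, 7, 8, 9, 10}.

Counting them gives 21 values.

Answer: 21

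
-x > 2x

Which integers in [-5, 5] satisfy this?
Holds for: {-5, -4, -3, -2, -1}
Fails for: {0, 1, 2, 3, 4, 5}

Answer: {-5, -4, -3, -2, -1}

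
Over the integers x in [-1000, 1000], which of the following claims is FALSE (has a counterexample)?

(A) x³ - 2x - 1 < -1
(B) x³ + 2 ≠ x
(A) x = 0: LHS = 0³ - 2·0 - 1 = -1; -1 < -1 — FAILS

(B) Track d = LHS − RHS over the integers in [-1000, 1000]. Equality would need d = 0, but d changes sign only between consecutive integers, jumping over 0:
x = -2: LHS = (-2)³ + 2 = -6; -6 ≠ -2 — holds  (d = -4)
x = -1: LHS = (-1)³ + 2 = 1; 1 ≠ -1 — holds  (d = 2)
Away from these crossings d keeps a constant sign, and checking every integer in [-1000, 1000] confirms d ≠ 0 throughout. Hence the two sides are never equal, so the relation holds for every integer in [-1000, 1000].

Only (A) has a counterexample.

Answer: A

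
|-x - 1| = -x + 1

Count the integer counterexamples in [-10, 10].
Counterexamples in [-10, 10]: {-10, -9, -8, -7, -6, -5, -4, -3, -2, -1, 1, 2, 3, 4, 5, 6, 7, 8, 9, 10}.

Counting them gives 20 values.

Answer: 20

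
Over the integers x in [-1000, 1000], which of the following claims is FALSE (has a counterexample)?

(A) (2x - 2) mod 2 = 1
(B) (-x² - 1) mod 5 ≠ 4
(A) x = 0: LHS = (2·0 - 2) mod 2 = (-2) mod 2 = 0; 0 = 1 — FAILS
(B) x = 0: LHS = (-0² - 1) mod 5 = (-1) mod 5 = 4; 4 ≠ 4 — FAILS

Answer: Both A and B are false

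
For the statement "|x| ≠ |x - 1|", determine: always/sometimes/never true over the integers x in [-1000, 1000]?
Track d = LHS − RHS over the integers in [-1000, 1000]. Equality would need d = 0, but d changes sign only between consecutive integers, jumping over 0:
x = 0: LHS = |0| = 0, RHS = |0 - 1| = |-1| = 1; 0 ≠ 1 — holds  (d = -1)
x = 1: LHS = |1| = 1, RHS = |1 - 1| = |0| = 0; 1 ≠ 0 — holds  (d = 1)
Away from these crossings d keeps a constant sign, and checking every integer in [-1000, 1000] confirms d ≠ 0 throughout. Hence the two sides are never equal, so the relation holds for every integer in [-1000, 1000].

No counterexample exists.

Answer: Always true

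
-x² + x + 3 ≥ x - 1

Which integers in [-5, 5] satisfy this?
Holds for: {-2, -1, 0, 1, 2}
Fails for: {-5, -4, -3, 3, 4, 5}

Answer: {-2, -1, 0, 1, 2}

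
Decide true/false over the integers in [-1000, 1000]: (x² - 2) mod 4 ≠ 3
The claim fails at x = 1:
x = 1: LHS = (1² - 2) mod 4 = (-1) mod 4 = 3; 3 ≠ 3 — FAILS

Because a single integer refutes it, the statement is false.

Answer: False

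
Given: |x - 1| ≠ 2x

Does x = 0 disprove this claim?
Substitute x = 0 into the relation:
x = 0: LHS = |0 - 1| = |-1| = 1, RHS = 2·0 = 0; 1 ≠ 0 — holds

The relation holds at x = 0, so it is not a counterexample.

Answer: No, x = 0 is not a counterexample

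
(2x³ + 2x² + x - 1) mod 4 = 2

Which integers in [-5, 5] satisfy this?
Holds for: {-5, -1, 3}
Fails for: {-4, -3, -2, 0, 1, 2, 4, 5}

Answer: {-5, -1, 3}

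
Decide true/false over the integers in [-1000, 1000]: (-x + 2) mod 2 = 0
The claim fails at x = 1:
x = 1: LHS = (-1 + 2) mod 2 = 1 mod 2 = 1; 1 = 0 — FAILS

Because a single integer refutes it, the statement is false.

Answer: False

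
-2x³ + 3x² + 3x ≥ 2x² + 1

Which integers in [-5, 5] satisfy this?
Holds for: {-5, -4, -3, -2, 1}
Fails for: {-1, 0, 2, 3, 4, 5}

Answer: {-5, -4, -3, -2, 1}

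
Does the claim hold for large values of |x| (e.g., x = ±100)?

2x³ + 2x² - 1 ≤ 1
x = 100: LHS = 2·100³ + 2·100² - 1 = 2019999; 2019999 ≤ 1 — FAILS
x = -100: LHS = 2·(-100)³ + 2·(-100)² - 1 = -1980001; -1980001 ≤ 1 — holds

Answer: Partially: fails for x = 100, holds for x = -100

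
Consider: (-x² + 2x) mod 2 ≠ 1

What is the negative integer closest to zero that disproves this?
Testing negative integers from -1 downward:
x = -1: LHS = (-(-1)² + 2·(-1)) mod 2 = (-3) mod 2 = 1; 1 ≠ 1 — FAILS  ← closest negative counterexample to 0

Answer: x = -1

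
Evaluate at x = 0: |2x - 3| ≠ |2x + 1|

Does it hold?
x = 0: LHS = |2·0 - 3| = |-3| = 3, RHS = |2·0 + 1| = |1| = 1; 3 ≠ 1 — holds

The relation is satisfied at x = 0.

Answer: Yes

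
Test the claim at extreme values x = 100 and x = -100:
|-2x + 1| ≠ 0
x = 100: LHS = |-2·100 + 1| = |-199| = 199; 199 ≠ 0 — holds
x = -100: LHS = |-2·(-100) + 1| = |201| = 201; 201 ≠ 0 — holds

Answer: Yes, holds for both x = 100 and x = -100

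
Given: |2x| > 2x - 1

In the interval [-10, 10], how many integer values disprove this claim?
Over all integers in [-10, 10], LHS − RHS is smallest at x = 0, where it equals 1:
x = 0: LHS = |2·0| = |0| = 0, RHS = 2·0 - 1 = -1; 0 > -1 — holds
At the ends of the range:
x = -10: LHS = |2·(-10)| = |-20| = 20, RHS = 2·(-10) - 1 = -21; 20 > -21 — holds
x = 10: LHS = |2·10| = |20| = 20, RHS = 2·10 - 1 = 19; 20 > 19 — holds
Hence LHS − RHS is never zero or negative, i.e. LHS > RHS throughout, so the relation holds for every integer in [-10, 10].

No counterexample appears in that range.

Answer: 0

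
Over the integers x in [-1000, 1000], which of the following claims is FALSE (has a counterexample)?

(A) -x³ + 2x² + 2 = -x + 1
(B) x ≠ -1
(A) x = 0: LHS = -0³ + 2·0² + 2 = 2, RHS = -0 + 1 = 1; 2 = 1 — FAILS
(B) x = -1: -1 ≠ -1 — FAILS

Answer: Both A and B are false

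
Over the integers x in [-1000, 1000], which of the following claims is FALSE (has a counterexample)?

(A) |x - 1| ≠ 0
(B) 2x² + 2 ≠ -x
(A) x = 1: LHS = |1 - 1| = |0| = 0; 0 ≠ 0 — FAILS

(B) Over all integers in [-1000, 1000], LHS − RHS is always positive; it is smallest at x = 0, where it equals 2:
x = 0: LHS = 2·0² + 2 = 2, RHS = -0 = 0; 2 ≠ 0 — holds
At the ends of the range:
x = -1000: LHS = 2·(-1000)² + 2 = 2000002, RHS = -(-1000) = 1000; 2000002 ≠ 1000 — holds
x = 1000: LHS = 2·1000² + 2 = 2000002; 2000002 ≠ -1000 — holds
Hence LHS − RHS is never 0, i.e. the two sides are never equal, so the relation holds for every integer in [-1000, 1000].

Only (A) has a counterexample.

Answer: A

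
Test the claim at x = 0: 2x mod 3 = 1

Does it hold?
x = 0: LHS = (2·0) mod 3 = 0 mod 3 = 0; 0 = 1 — FAILS

The relation fails at x = 0, so x = 0 is a counterexample.

Answer: No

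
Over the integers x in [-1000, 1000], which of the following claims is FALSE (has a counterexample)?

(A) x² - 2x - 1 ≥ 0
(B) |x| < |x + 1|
(A) x = 0: LHS = 0² - 2·0 - 1 = -1; -1 ≥ 0 — FAILS
(B) x = -1: LHS = |-1| = 1, RHS = |(-1) + 1| = |0| = 0; 1 < 0 — FAILS

Answer: Both A and B are false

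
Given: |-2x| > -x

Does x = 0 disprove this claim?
Substitute x = 0 into the relation:
x = 0: LHS = |-2·0| = |0| = 0, RHS = -0 = 0; 0 > 0 — FAILS

Since the claim fails at x = 0, this value is a counterexample.

Answer: Yes, x = 0 is a counterexample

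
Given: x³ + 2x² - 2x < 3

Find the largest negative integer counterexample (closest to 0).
Testing negative integers from -1 downward:
x = -1: LHS = (-1)³ + 2·(-1)² - 2·(-1) = 3; 3 < 3 — FAILS  ← closest negative counterexample to 0

Answer: x = -1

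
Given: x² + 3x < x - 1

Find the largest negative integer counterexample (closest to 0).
Testing negative integers from -1 downward:
x = -1: LHS = (-1)² + 3·(-1) = -2, RHS = (-1) - 1 = -2; -2 < -2 — FAILS  ← closest negative counterexample to 0

Answer: x = -1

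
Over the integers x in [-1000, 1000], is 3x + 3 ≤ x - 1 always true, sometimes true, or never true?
Holds at x = -2: LHS = 3·(-2) + 3 = -3, RHS = (-2) - 1 = -3; -3 ≤ -3 — holds
Fails at x = 0: LHS = 3·0 + 3 = 3, RHS = 0 - 1 = -1; 3 ≤ -1 — FAILS
It is satisfied by some integers in the range but not all.

Answer: Sometimes true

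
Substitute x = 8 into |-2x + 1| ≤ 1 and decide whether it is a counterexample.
Substitute x = 8 into the relation:
x = 8: LHS = |-2·8 + 1| = |-15| = 15; 15 ≤ 1 — FAILS

Since the claim fails at x = 8, this value is a counterexample.

Answer: Yes, x = 8 is a counterexample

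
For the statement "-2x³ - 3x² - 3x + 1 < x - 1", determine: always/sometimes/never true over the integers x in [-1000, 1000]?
Holds at x = 1: LHS = -2·1³ - 3·1² - 3·1 + 1 = -7, RHS = 1 - 1 = 0; -7 < 0 — holds
Fails at x = 0: LHS = -2·0³ - 3·0² - 3·0 + 1 = 1, RHS = 0 - 1 = -1; 1 < -1 — FAILS
It is satisfied by some integers in the range but not all.

Answer: Sometimes true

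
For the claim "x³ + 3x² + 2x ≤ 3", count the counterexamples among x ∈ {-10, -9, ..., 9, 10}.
Counterexamples in [-10, 10]: {1, 2, 3, 4, 5, 6, 7, 8, 9, 10}.

Counting them gives 10 values.

Answer: 10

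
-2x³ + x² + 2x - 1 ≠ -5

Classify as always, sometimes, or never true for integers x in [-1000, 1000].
Track d = LHS − RHS over the integers in [-1000, 1000]. Equality would need d = 0, but d changes sign only between consecutive integers, jumping over 0:
x = 1: LHS = -2·1³ + 1² + 2·1 - 1 = 0; 0 ≠ -5 — holds  (d = 5)
x = 2: LHS = -2·2³ + 2² + 2·2 - 1 = -9; -9 ≠ -5 — holds  (d = -4)
Away from these crossings d keeps a constant sign, and checking every integer in [-1000, 1000] confirms d ≠ 0 throughout. Hence the two sides are never equal, so the relation holds for every integer in [-1000, 1000].

No counterexample exists.

Answer: Always true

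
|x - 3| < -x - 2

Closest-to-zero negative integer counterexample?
Testing negative integers from -1 downward:
x = -1: LHS = |(-1) - 3| = |-4| = 4, RHS = -(-1) - 2 = -1; 4 < -1 — FAILS  ← closest negative counterexample to 0

Answer: x = -1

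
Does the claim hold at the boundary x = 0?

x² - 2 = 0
x = 0: LHS = 0² - 2 = -2; -2 = 0 — FAILS

The relation fails at x = 0, so x = 0 is a counterexample.

Answer: No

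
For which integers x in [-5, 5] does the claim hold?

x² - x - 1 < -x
Holds for: {0}
Fails for: {-5, -4, -3, -2, -1, 1, 2, 3, 4, 5}

Answer: {0}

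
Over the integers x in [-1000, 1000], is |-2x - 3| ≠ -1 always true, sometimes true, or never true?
An absolute value is never negative, so the left side is ≥ 0 for every x, while the right side is -1. Tightest case in [-1000, 1000] is x = -1:
x = -1: LHS = |-2·(-1) - 3| = |-1| = 1; 1 ≠ -1 — holds
Hence LHS − RHS is never 0, i.e. the two sides are never equal, so the relation holds for every integer in [-1000, 1000].

No counterexample exists.

Answer: Always true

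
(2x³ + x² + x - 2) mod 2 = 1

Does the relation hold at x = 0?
x = 0: LHS = (2·0³ + 0² + 0 - 2) mod 2 = (-2) mod 2 = 0; 0 = 1 — FAILS

The relation fails at x = 0, so x = 0 is a counterexample.

Answer: No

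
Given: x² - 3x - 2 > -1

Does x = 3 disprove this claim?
Substitute x = 3 into the relation:
x = 3: LHS = 3² - 3·3 - 2 = -2; -2 > -1 — FAILS

Since the claim fails at x = 3, this value is a counterexample.

Answer: Yes, x = 3 is a counterexample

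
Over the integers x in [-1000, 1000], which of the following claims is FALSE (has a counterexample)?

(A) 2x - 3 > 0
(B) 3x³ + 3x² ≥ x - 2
(A) x = 0: LHS = 2·0 - 3 = -3; -3 > 0 — FAILS
(B) x = -2: LHS = 3·(-2)³ + 3·(-2)² = -12, RHS = (-2) - 2 = -4; -12 ≥ -4 — FAILS

Answer: Both A and B are false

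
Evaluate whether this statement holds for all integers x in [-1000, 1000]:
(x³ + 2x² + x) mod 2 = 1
The claim fails at x = 0:
x = 0: LHS = (0³ + 2·0² + 0) mod 2 = 0 mod 2 = 0; 0 = 1 — FAILS

Because a single integer refutes it, the statement is false.

Answer: False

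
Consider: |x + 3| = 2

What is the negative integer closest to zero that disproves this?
Testing negative integers from -1 downward:
x = -1: LHS = |(-1) + 3| = |2| = 2; 2 = 2 — holds
x = -2: LHS = |(-2) + 3| = |1| = 1; 1 = 2 — FAILS  ← closest negative counterexample to 0

Answer: x = -2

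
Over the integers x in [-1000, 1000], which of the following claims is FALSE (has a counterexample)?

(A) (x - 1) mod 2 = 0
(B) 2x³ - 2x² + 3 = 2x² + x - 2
(A) x = 0: LHS = (0 - 1) mod 2 = (-1) mod 2 = 1; 1 = 0 — FAILS
(B) x = 0: LHS = 2·0³ - 2·0² + 3 = 3, RHS = 2·0² + 0 - 2 = -2; 3 = -2 — FAILS

Answer: Both A and B are false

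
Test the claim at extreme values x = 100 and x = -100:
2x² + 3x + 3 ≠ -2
x = 100: LHS = 2·100² + 3·100 + 3 = 20303; 20303 ≠ -2 — holds
x = -100: LHS = 2·(-100)² + 3·(-100) + 3 = 19703; 19703 ≠ -2 — holds

Answer: Yes, holds for both x = 100 and x = -100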